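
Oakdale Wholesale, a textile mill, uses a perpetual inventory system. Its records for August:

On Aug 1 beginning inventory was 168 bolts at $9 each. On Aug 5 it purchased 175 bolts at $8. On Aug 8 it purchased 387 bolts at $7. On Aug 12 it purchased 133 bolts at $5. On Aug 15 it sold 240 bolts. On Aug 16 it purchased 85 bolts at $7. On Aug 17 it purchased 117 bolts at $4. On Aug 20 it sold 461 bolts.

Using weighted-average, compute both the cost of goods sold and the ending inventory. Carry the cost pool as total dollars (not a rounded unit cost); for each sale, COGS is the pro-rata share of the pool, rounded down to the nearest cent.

COGS = $4,877.82; ending inventory = $2,471.18

After Aug 1: 168 on hand, pool $1,512.00 (≈ $9.0000 each)
After Aug 5: 343 on hand, pool $2,912.00 (≈ $8.4898 each)
After Aug 8: 730 on hand, pool $5,621.00 (≈ $7.7000 each)
After Aug 12: 863 on hand, pool $6,286.00 (≈ $7.2839 each)
Aug 15, sell 240: 240/863 × $6,286.00 → $1,748.13
After Aug 16: 708 on hand, pool $5,132.87 (≈ $7.2498 each)
After Aug 17: 825 on hand, pool $5,600.87 (≈ $6.7889 each)
Aug 20, sell 461: 461/825 × $5,600.87 → $3,129.69
Total COGS = $1,748.13 + $3,129.69 = $4,877.82
Ending inventory (cost pool remaining) = $2,471.18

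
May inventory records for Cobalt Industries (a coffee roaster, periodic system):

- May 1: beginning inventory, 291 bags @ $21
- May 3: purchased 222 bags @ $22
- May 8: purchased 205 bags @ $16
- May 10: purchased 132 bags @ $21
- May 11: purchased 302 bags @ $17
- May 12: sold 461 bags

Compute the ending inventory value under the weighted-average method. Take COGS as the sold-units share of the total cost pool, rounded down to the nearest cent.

Ending inventory = $13,304.75

May 12, sell 461: 461/1152 × $22,181.00 → $8,876.25
Ending inventory (cost pool remaining) = $13,304.75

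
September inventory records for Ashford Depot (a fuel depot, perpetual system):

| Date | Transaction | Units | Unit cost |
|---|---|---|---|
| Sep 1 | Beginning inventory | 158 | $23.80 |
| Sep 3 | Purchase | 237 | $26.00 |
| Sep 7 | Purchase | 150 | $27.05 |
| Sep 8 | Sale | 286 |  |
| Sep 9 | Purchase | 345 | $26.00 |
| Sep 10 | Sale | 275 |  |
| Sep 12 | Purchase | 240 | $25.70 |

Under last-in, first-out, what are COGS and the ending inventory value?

Sep 8, 286 sold [LIFO — newest first]: 150 @ $27.05 + 136 @ $26.00 = $7,593.50
Sep 10, 275 sold [LIFO — newest first]: 275 @ $26.00 = $7,150.00
Total COGS = $7,593.50 + $7,150.00 = $14,743.50
Ending inventory: 158 @ $23.80 + 101 @ $26.00 + 70 @ $26.00 + 240 @ $25.70 = $14,374.40

COGS = $14,743.50; ending inventory = $14,374.40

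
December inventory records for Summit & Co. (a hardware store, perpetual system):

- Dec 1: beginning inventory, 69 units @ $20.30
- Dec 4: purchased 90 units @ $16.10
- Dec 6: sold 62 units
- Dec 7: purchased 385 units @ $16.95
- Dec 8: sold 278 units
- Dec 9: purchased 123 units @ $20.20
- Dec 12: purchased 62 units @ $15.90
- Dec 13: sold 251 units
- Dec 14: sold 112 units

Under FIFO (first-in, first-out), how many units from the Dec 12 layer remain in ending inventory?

Dec 6, 62 sold [FIFO — oldest first]: 62 @ $20.30 = $1,258.60
Dec 8, 278 sold [FIFO — oldest first]: 7 @ $20.30 + 90 @ $16.10 + 181 @ $16.95 = $4,659.05
Dec 13, 251 sold [FIFO — oldest first]: 204 @ $16.95 + 47 @ $20.20 = $4,407.20
Dec 14, 112 sold [FIFO — oldest first]: 76 @ $20.20 + 36 @ $15.90 = $2,107.60
Total COGS = $1,258.60 + $4,659.05 + $4,407.20 + $2,107.60 = $12,432.45
Ending inventory: 26 @ $15.90 = $413.40

26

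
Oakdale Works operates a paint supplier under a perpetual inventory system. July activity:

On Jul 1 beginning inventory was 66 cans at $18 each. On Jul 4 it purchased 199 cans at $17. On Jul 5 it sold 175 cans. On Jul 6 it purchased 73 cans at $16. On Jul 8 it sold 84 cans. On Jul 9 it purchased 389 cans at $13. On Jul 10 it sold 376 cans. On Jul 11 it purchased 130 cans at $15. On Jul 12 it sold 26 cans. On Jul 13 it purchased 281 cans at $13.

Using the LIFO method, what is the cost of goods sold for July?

COGS = $9,608

Jul 5, 175 sold [LIFO — newest first]: 175 @ $17 = $2,975
Jul 8, 84 sold [LIFO — newest first]: 73 @ $16 + 11 @ $17 = $1,355
Jul 10, 376 sold [LIFO — newest first]: 376 @ $13 = $4,888
Jul 12, 26 sold [LIFO — newest first]: 26 @ $15 = $390
Total COGS = $2,975 + $1,355 + $4,888 + $390 = $9,608
Ending inventory: 66 @ $18 + 13 @ $17 + 13 @ $13 + 104 @ $15 + 281 @ $13 = $6,791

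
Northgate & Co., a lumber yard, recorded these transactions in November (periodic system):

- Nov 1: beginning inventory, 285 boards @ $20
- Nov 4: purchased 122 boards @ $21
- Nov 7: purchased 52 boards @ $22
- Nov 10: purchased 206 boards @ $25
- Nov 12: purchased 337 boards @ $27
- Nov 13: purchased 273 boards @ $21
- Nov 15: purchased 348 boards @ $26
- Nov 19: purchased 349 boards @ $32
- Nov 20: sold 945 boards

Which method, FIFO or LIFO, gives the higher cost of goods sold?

LIFO

FIFO COGS: 285 @ $20 + 122 @ $21 + 52 @ $22 + 206 @ $25 + 280 @ $27 = $22,116
LIFO COGS: 349 @ $32 + 348 @ $26 + 248 @ $21 = $25,424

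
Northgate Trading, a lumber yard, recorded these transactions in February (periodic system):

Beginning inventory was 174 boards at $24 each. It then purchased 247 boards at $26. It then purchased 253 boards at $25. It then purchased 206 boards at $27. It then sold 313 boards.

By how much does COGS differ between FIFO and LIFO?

$447

FIFO COGS: 174 @ $24 + 139 @ $26 = $7,790
LIFO COGS: 206 @ $27 + 107 @ $25 = $8,237
Difference = |$7,790 − $8,237| = $447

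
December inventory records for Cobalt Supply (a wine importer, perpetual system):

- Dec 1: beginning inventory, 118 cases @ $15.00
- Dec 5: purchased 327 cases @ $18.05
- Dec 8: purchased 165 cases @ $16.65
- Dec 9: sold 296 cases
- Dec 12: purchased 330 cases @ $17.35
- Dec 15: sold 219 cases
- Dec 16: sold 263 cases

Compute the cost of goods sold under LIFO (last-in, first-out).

Dec 9, 296 sold [LIFO — newest first]: 165 @ $16.65 + 131 @ $18.05 = $5,111.80
Dec 15, 219 sold [LIFO — newest first]: 219 @ $17.35 = $3,799.65
Dec 16, 263 sold [LIFO — newest first]: 111 @ $17.35 + 152 @ $18.05 = $4,669.45
Total COGS = $5,111.80 + $3,799.65 + $4,669.45 = $13,580.90
Ending inventory: 118 @ $15.00 + 44 @ $18.05 = $2,564.20

COGS = $13,580.90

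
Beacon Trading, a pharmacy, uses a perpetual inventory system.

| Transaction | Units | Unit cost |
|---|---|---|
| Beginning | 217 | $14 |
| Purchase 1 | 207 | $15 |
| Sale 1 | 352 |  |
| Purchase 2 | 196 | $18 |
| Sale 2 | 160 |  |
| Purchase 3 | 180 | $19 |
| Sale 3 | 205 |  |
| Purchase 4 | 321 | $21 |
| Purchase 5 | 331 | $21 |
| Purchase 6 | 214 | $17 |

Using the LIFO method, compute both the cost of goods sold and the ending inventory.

Sale 1 (352) [LIFO — newest first]: 207 @ $15 + 145 @ $14 = $5,135
Sale 2 (160) [LIFO — newest first]: 160 @ $18 = $2,880
Sale 3 (205) [LIFO — newest first]: 180 @ $19 + 25 @ $18 = $3,870
Total COGS = $5,135 + $2,880 + $3,870 = $11,885
Ending inventory: 72 @ $14 + 11 @ $18 + 321 @ $21 + 331 @ $21 + 214 @ $17 = $18,536

COGS = $11,885; ending inventory = $18,536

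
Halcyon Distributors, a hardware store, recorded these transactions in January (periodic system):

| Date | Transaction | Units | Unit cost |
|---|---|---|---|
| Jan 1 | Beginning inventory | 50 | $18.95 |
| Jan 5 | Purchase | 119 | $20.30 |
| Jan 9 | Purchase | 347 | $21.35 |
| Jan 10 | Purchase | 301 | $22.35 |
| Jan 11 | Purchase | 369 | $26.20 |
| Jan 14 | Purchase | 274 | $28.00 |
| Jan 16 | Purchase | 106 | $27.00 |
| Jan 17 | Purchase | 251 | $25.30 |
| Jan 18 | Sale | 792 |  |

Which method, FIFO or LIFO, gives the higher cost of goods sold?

LIFO

FIFO COGS: 50 @ $18.95 + 119 @ $20.30 + 347 @ $21.35 + 276 @ $22.35 = $16,940.25
LIFO COGS: 251 @ $25.30 + 106 @ $27.00 + 274 @ $28.00 + 161 @ $26.20 = $21,102.50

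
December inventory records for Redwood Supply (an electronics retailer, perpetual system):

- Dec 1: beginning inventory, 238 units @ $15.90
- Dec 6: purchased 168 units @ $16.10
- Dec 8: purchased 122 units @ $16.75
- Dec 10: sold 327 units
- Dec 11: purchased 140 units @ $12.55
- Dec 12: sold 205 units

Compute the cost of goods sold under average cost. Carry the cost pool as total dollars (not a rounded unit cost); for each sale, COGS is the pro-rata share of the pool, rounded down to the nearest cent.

COGS = $8,293.30

After Dec 1: 238 on hand, pool $3,784.20 (≈ $15.9000 each)
After Dec 6: 406 on hand, pool $6,489.00 (≈ $15.9828 each)
After Dec 8: 528 on hand, pool $8,532.50 (≈ $16.1600 each)
Dec 10, sell 327: 327/528 × $8,532.50 → $5,284.33
After Dec 11: 341 on hand, pool $5,005.17 (≈ $14.6779 each)
Dec 12, sell 205: 205/341 × $5,005.17 → $3,008.97
Total COGS = $5,284.33 + $3,008.97 = $8,293.30
Ending inventory (cost pool remaining) = $1,996.20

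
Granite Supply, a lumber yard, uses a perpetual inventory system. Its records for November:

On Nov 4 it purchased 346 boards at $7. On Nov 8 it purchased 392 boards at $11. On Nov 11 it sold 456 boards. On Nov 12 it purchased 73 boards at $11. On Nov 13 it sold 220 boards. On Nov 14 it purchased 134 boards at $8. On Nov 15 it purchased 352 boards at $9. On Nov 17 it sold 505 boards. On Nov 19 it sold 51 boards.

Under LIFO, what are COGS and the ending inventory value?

COGS = $11,322; ending inventory = $455

Nov 11, 456 sold [LIFO — newest first]: 392 @ $11 + 64 @ $7 = $4,760
Nov 13, 220 sold [LIFO — newest first]: 73 @ $11 + 147 @ $7 = $1,832
Nov 17, 505 sold [LIFO — newest first]: 352 @ $9 + 134 @ $8 + 19 @ $7 = $4,373
Nov 19, 51 sold [LIFO — newest first]: 51 @ $7 = $357
Total COGS = $4,760 + $1,832 + $4,373 + $357 = $11,322
Ending inventory: 65 @ $7 = $455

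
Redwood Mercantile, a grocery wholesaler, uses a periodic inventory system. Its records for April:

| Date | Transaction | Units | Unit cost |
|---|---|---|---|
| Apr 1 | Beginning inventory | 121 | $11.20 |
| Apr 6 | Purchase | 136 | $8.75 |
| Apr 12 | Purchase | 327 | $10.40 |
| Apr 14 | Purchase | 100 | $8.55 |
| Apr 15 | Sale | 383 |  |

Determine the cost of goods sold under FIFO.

Apr 15, 383 sold [FIFO — oldest first]: 121 @ $11.20 + 136 @ $8.75 + 126 @ $10.40 = $3,855.60
Ending inventory: 201 @ $10.40 + 100 @ $8.55 = $2,945.40
Check: goods available $6,801.00 = COGS $3,855.60 + ending $2,945.40

COGS = $3,855.60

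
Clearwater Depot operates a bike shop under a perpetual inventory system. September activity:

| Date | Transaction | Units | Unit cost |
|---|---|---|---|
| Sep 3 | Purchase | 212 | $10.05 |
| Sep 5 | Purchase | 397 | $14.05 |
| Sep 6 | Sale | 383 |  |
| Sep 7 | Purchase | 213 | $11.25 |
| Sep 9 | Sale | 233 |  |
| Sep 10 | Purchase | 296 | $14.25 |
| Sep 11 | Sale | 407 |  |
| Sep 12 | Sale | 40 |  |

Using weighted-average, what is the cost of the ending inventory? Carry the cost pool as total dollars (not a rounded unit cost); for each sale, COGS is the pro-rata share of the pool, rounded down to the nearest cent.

After Sep 3: 212 on hand, pool $2,130.60 (≈ $10.0500 each)
After Sep 5: 609 on hand, pool $7,708.45 (≈ $12.6576 each)
Sep 6, sell 383: 383/609 × $7,708.45 → $4,847.84
After Sep 7: 439 on hand, pool $5,256.86 (≈ $11.9746 each)
Sep 9, sell 233: 233/439 × $5,256.86 → $2,790.08
After Sep 10: 502 on hand, pool $6,684.78 (≈ $13.3163 each)
Sep 11, sell 407: 407/502 × $6,684.78 → $5,419.73
Sep 12, sell 40: 40/95 × $1,265.05 → $532.65
Total COGS = $4,847.84 + $2,790.08 + $5,419.73 + $532.65 = $13,590.30
Ending inventory (cost pool remaining) = $732.40

Ending inventory = $732.40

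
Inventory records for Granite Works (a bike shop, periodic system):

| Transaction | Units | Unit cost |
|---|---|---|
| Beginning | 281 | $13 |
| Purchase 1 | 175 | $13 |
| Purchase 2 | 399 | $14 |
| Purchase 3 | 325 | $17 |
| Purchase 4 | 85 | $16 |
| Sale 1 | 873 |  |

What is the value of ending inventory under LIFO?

Sale 1 (873) [LIFO — newest first]: 85 @ $16 + 325 @ $17 + 399 @ $14 + 64 @ $13 = $13,303
Ending inventory: 281 @ $13 + 111 @ $13 = $5,096
Check: goods available $18,399 = COGS $13,303 + ending $5,096

Ending inventory = $5,096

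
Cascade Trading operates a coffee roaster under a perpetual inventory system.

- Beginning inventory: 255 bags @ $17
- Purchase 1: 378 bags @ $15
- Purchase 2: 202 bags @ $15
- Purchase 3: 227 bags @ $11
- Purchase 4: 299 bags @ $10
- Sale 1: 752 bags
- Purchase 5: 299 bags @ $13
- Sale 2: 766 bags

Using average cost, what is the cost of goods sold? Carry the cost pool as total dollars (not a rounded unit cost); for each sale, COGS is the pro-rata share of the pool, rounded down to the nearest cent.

COGS = $20,504.98

After Beginning: 255 on hand, pool $4,335.00 (≈ $17.0000 each)
After Purchase 1: 633 on hand, pool $10,005.00 (≈ $15.8057 each)
After Purchase 2: 835 on hand, pool $13,035.00 (≈ $15.6108 each)
After Purchase 3: 1062 on hand, pool $15,532.00 (≈ $14.6252 each)
After Purchase 4: 1361 on hand, pool $18,522.00 (≈ $13.6091 each)
Sale 1, sell 752: 752/1361 × $18,522.00 → $10,234.05
After Purchase 5: 908 on hand, pool $12,174.95 (≈ $13.4085 each)
Sale 2, sell 766: 766/908 × $12,174.95 → $10,270.93
Total COGS = $10,234.05 + $10,270.93 = $20,504.98
Ending inventory (cost pool remaining) = $1,904.02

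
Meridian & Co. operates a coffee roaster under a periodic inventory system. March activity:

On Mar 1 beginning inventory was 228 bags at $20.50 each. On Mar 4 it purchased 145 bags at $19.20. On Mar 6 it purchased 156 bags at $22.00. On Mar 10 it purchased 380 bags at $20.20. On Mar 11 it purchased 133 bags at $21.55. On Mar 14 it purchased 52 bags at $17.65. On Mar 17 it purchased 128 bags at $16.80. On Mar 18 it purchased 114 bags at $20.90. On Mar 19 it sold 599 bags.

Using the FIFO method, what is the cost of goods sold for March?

COGS = $12,304.00

Mar 19, 599 sold [FIFO — oldest first]: 228 @ $20.50 + 145 @ $19.20 + 156 @ $22.00 + 70 @ $20.20 = $12,304.00
Ending inventory: 310 @ $20.20 + 133 @ $21.55 + 52 @ $17.65 + 128 @ $16.80 + 114 @ $20.90 = $14,578.95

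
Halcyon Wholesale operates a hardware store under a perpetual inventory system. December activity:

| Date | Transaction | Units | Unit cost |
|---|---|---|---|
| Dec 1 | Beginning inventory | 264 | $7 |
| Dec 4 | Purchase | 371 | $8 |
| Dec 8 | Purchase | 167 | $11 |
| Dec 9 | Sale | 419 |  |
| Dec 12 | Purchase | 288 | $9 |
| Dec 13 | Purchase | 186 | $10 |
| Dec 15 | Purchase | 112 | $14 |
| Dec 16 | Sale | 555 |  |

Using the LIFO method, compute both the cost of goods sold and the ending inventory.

Dec 9, 419 sold [LIFO — newest first]: 167 @ $11 + 252 @ $8 = $3,853
Dec 16, 555 sold [LIFO — newest first]: 112 @ $14 + 186 @ $10 + 257 @ $9 = $5,741
Total COGS = $3,853 + $5,741 = $9,594
Ending inventory: 264 @ $7 + 119 @ $8 + 31 @ $9 = $3,079

COGS = $9,594; ending inventory = $3,079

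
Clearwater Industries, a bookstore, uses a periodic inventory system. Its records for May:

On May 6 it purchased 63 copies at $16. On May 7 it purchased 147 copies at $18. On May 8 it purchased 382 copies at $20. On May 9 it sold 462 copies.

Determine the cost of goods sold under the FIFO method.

COGS = $8,694

May 9, 462 sold [FIFO — oldest first]: 63 @ $16 + 147 @ $18 + 252 @ $20 = $8,694
Ending inventory: 130 @ $20 = $2,600
Check: goods available $11,294 = COGS $8,694 + ending $2,600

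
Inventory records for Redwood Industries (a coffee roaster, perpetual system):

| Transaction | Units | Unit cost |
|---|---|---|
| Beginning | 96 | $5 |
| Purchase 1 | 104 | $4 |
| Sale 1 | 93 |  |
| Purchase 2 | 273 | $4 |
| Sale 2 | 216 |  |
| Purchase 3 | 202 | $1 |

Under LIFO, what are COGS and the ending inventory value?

COGS = $1,236; ending inventory = $954

Sale 1 (93) [LIFO — newest first]: 93 @ $4 = $372
Sale 2 (216) [LIFO — newest first]: 216 @ $4 = $864
Total COGS = $372 + $864 = $1,236
Ending inventory: 96 @ $5 + 11 @ $4 + 57 @ $4 + 202 @ $1 = $954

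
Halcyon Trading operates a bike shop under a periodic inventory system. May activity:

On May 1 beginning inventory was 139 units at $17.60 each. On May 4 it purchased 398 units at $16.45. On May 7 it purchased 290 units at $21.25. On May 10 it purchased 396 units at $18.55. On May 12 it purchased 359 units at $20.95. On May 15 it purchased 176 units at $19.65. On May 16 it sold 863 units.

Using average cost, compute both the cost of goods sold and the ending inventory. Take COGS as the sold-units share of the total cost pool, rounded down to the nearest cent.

May 16, sell 863: 863/1758 × $33,481.25 → $16,435.90
Ending inventory (cost pool remaining) = $17,045.35

COGS = $16,435.90; ending inventory = $17,045.35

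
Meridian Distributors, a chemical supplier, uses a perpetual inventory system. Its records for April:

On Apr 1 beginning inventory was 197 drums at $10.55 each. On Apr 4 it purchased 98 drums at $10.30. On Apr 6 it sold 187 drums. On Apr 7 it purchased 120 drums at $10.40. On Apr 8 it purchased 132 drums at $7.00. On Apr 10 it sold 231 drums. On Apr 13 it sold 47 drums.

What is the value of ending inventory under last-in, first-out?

Ending inventory = $865.10

Apr 6, 187 sold [LIFO — newest first]: 98 @ $10.30 + 89 @ $10.55 = $1,948.35
Apr 10, 231 sold [LIFO — newest first]: 132 @ $7.00 + 99 @ $10.40 = $1,953.60
Apr 13, 47 sold [LIFO — newest first]: 21 @ $10.40 + 26 @ $10.55 = $492.70
Total COGS = $1,948.35 + $1,953.60 + $492.70 = $4,394.65
Ending inventory: 82 @ $10.55 = $865.10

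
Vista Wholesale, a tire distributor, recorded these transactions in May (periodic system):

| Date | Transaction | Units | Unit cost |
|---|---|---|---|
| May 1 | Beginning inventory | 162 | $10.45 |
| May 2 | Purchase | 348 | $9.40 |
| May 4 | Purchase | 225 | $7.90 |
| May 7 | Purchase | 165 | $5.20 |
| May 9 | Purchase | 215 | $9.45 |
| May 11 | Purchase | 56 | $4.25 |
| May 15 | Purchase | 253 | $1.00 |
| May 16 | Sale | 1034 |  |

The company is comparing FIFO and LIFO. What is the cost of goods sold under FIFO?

COGS = $8,865.90

FIFO COGS: 162 @ $10.45 + 348 @ $9.40 + 225 @ $7.90 + 165 @ $5.20 + 134 @ $9.45 = $8,865.90
LIFO COGS: 253 @ $1.00 + 56 @ $4.25 + 215 @ $9.45 + 165 @ $5.20 + 225 @ $7.90 + 120 @ $9.40 = $6,286.25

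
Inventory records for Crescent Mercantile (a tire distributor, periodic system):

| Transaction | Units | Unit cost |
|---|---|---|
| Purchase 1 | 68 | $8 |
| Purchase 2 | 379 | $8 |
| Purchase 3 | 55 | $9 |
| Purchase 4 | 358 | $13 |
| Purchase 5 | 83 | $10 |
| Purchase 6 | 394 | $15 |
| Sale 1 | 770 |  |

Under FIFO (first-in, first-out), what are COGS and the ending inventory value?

Sale 1 (770) [FIFO — oldest first]: 68 @ $8 + 379 @ $8 + 55 @ $9 + 268 @ $13 = $7,555
Ending inventory: 90 @ $13 + 83 @ $10 + 394 @ $15 = $7,910

COGS = $7,555; ending inventory = $7,910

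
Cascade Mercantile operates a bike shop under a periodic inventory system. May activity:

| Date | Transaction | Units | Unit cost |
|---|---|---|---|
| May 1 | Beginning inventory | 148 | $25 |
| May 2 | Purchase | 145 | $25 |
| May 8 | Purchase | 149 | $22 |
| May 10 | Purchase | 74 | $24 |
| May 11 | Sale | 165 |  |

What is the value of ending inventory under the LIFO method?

Ending inventory = $8,601

May 11, 165 sold [LIFO — newest first]: 74 @ $24 + 91 @ $22 = $3,778
Ending inventory: 148 @ $25 + 145 @ $25 + 58 @ $22 = $8,601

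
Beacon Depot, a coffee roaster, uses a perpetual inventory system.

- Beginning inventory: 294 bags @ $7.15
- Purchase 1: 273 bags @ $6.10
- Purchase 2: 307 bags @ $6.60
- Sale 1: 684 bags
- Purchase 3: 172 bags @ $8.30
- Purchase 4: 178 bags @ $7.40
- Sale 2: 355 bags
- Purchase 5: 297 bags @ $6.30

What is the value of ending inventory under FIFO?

Sale 1 (684) [FIFO — oldest first]: 294 @ $7.15 + 273 @ $6.10 + 117 @ $6.60 = $4,539.60
Sale 2 (355) [FIFO — oldest first]: 190 @ $6.60 + 165 @ $8.30 = $2,623.50
Total COGS = $4,539.60 + $2,623.50 = $7,163.10
Ending inventory: 7 @ $8.30 + 178 @ $7.40 + 297 @ $6.30 = $3,246.40
Check: goods available $10,409.50 = COGS $7,163.10 + ending $3,246.40

Ending inventory = $3,246.40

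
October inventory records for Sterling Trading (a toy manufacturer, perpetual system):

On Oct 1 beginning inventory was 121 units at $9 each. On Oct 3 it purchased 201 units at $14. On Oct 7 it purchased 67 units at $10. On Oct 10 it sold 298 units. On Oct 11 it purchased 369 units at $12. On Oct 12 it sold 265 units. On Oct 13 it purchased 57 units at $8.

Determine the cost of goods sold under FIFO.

Oct 10, 298 sold [FIFO — oldest first]: 121 @ $9 + 177 @ $14 = $3,567
Oct 12, 265 sold [FIFO — oldest first]: 24 @ $14 + 67 @ $10 + 174 @ $12 = $3,094
Total COGS = $3,567 + $3,094 = $6,661
Ending inventory: 195 @ $12 + 57 @ $8 = $2,796
Check: goods available $9,457 = COGS $6,661 + ending $2,796

COGS = $6,661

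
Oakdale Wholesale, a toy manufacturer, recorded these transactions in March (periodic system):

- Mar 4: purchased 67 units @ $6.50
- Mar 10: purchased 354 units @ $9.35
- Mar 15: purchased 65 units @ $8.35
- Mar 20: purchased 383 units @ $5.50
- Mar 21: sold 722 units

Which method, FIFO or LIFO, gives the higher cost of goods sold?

FIFO

FIFO COGS: 67 @ $6.50 + 354 @ $9.35 + 65 @ $8.35 + 236 @ $5.50 = $5,586.15
LIFO COGS: 383 @ $5.50 + 65 @ $8.35 + 274 @ $9.35 = $5,211.15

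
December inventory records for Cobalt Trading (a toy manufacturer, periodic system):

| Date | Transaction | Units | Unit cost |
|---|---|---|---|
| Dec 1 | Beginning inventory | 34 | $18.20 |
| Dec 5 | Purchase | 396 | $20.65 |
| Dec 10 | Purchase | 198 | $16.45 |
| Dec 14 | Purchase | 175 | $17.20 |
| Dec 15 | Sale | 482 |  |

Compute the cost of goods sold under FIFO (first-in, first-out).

COGS = $9,651.60

Dec 15, 482 sold [FIFO — oldest first]: 34 @ $18.20 + 396 @ $20.65 + 52 @ $16.45 = $9,651.60
Ending inventory: 146 @ $16.45 + 175 @ $17.20 = $5,411.70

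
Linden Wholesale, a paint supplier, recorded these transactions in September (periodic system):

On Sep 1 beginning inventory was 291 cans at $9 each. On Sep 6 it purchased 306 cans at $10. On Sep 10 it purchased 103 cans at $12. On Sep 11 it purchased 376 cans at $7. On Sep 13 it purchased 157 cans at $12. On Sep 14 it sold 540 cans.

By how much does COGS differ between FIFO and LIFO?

FIFO COGS: 291 @ $9 + 249 @ $10 = $5,109
LIFO COGS: 157 @ $12 + 376 @ $7 + 7 @ $12 = $4,600
Difference = |$5,109 − $4,600| = $509

$509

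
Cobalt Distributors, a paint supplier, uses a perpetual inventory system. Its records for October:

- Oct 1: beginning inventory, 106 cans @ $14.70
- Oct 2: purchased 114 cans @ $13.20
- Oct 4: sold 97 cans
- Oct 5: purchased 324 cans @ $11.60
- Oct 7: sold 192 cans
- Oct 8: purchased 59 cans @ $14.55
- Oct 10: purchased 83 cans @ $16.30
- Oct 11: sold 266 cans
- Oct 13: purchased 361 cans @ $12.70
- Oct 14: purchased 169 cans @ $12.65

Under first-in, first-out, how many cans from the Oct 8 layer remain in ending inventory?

48

Oct 4, 97 sold [FIFO — oldest first]: 97 @ $14.70 = $1,425.90
Oct 7, 192 sold [FIFO — oldest first]: 9 @ $14.70 + 114 @ $13.20 + 69 @ $11.60 = $2,437.50
Oct 11, 266 sold [FIFO — oldest first]: 255 @ $11.60 + 11 @ $14.55 = $3,118.05
Total COGS = $1,425.90 + $2,437.50 + $3,118.05 = $6,981.45
Ending inventory: 48 @ $14.55 + 83 @ $16.30 + 361 @ $12.70 + 169 @ $12.65 = $8,773.85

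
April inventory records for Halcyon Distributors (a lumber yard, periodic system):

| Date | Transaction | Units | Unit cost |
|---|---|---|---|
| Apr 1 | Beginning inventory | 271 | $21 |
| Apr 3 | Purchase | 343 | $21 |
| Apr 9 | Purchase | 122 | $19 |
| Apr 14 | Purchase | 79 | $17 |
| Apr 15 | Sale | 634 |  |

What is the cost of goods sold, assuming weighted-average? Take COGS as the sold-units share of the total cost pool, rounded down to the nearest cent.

COGS = $12,878.36

Apr 15, sell 634: 634/815 × $16,555.00 → $12,878.36
Ending inventory (cost pool remaining) = $3,676.64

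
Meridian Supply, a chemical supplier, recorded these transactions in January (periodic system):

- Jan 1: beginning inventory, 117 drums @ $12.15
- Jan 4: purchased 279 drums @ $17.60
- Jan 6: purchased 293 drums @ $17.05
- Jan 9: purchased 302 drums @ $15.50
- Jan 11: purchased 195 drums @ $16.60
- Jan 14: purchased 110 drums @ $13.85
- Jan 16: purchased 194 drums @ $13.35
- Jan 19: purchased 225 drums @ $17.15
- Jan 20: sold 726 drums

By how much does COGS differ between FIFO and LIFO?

$660.95

FIFO COGS: 117 @ $12.15 + 279 @ $17.60 + 293 @ $17.05 + 37 @ $15.50 = $11,901.10
LIFO COGS: 225 @ $17.15 + 194 @ $13.35 + 110 @ $13.85 + 195 @ $16.60 + 2 @ $15.50 = $11,240.15
Difference = |$11,901.10 − $11,240.15| = $660.95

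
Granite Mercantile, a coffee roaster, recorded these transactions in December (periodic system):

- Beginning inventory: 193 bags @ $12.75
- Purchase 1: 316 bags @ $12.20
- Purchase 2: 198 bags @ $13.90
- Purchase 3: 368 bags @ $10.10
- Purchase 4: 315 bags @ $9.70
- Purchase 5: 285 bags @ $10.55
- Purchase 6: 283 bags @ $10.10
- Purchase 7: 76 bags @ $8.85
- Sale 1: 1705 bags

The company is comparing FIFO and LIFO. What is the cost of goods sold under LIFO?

FIFO COGS: 193 @ $12.75 + 316 @ $12.20 + 198 @ $13.90 + 368 @ $10.10 + 315 @ $9.70 + 285 @ $10.55 + 30 @ $10.10 = $19,150.20
LIFO COGS: 76 @ $8.85 + 283 @ $10.10 + 285 @ $10.55 + 315 @ $9.70 + 368 @ $10.10 + 198 @ $13.90 + 180 @ $12.20 = $18,258.15

COGS = $18,258.15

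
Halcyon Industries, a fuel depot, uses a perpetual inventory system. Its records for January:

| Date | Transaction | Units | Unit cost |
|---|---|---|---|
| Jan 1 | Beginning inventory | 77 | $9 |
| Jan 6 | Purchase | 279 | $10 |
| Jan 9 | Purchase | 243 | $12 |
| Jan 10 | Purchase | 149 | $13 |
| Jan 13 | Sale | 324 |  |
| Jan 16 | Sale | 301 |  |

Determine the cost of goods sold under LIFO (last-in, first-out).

COGS = $7,183

Jan 13, 324 sold [LIFO — newest first]: 149 @ $13 + 175 @ $12 = $4,037
Jan 16, 301 sold [LIFO — newest first]: 68 @ $12 + 233 @ $10 = $3,146
Total COGS = $4,037 + $3,146 = $7,183
Ending inventory: 77 @ $9 + 46 @ $10 = $1,153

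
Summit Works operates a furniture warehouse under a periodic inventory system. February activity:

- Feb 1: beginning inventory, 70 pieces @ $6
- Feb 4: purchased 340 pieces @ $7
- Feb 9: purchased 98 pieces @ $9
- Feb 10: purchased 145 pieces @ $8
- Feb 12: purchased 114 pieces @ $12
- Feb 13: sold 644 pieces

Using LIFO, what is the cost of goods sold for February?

Feb 13, 644 sold [LIFO — newest first]: 114 @ $12 + 145 @ $8 + 98 @ $9 + 287 @ $7 = $5,419
Ending inventory: 70 @ $6 + 53 @ $7 = $791

COGS = $5,419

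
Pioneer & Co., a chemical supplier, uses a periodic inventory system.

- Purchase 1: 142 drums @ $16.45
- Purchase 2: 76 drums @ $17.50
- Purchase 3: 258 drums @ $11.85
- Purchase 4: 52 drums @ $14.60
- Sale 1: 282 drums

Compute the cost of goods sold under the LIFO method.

COGS = $3,484.70

Sale 1 (282) [LIFO — newest first]: 52 @ $14.60 + 230 @ $11.85 = $3,484.70
Ending inventory: 142 @ $16.45 + 76 @ $17.50 + 28 @ $11.85 = $3,997.70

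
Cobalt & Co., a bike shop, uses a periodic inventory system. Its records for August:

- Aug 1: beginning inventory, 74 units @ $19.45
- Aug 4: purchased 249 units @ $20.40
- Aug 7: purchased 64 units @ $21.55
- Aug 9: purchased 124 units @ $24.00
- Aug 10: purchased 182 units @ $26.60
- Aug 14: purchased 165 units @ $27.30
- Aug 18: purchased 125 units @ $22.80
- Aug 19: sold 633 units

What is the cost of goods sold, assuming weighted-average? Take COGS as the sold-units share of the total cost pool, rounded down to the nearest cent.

COGS = $14,855.73

Aug 19, sell 633: 633/983 × $23,069.80 → $14,855.73
Ending inventory (cost pool remaining) = $8,214.07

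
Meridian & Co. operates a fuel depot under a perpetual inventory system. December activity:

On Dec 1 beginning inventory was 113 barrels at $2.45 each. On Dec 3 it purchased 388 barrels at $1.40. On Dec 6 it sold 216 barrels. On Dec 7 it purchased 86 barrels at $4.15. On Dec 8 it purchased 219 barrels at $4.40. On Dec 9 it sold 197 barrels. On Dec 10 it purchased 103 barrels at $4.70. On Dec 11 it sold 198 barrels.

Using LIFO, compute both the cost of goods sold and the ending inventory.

COGS = $2,053.05; ending inventory = $571.60

Dec 6, 216 sold [LIFO — newest first]: 216 @ $1.40 = $302.40
Dec 9, 197 sold [LIFO — newest first]: 197 @ $4.40 = $866.80
Dec 11, 198 sold [LIFO — newest first]: 103 @ $4.70 + 22 @ $4.40 + 73 @ $4.15 = $883.85
Total COGS = $302.40 + $866.80 + $883.85 = $2,053.05
Ending inventory: 113 @ $2.45 + 172 @ $1.40 + 13 @ $4.15 = $571.60
Check: goods available $2,624.65 = COGS $2,053.05 + ending $571.60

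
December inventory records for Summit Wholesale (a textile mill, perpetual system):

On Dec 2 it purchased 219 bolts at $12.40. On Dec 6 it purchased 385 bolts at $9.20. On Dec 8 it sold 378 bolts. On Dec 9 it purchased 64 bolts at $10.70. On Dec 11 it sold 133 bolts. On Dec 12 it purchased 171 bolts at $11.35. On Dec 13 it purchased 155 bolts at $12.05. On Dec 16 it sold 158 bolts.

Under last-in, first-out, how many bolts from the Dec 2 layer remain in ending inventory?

157

Dec 8, 378 sold [LIFO — newest first]: 378 @ $9.20 = $3,477.60
Dec 11, 133 sold [LIFO — newest first]: 64 @ $10.70 + 7 @ $9.20 + 62 @ $12.40 = $1,518.00
Dec 16, 158 sold [LIFO — newest first]: 155 @ $12.05 + 3 @ $11.35 = $1,901.80
Total COGS = $3,477.60 + $1,518.00 + $1,901.80 = $6,897.40
Ending inventory: 157 @ $12.40 + 168 @ $11.35 = $3,853.60
Check: goods available $10,751.00 = COGS $6,897.40 + ending $3,853.60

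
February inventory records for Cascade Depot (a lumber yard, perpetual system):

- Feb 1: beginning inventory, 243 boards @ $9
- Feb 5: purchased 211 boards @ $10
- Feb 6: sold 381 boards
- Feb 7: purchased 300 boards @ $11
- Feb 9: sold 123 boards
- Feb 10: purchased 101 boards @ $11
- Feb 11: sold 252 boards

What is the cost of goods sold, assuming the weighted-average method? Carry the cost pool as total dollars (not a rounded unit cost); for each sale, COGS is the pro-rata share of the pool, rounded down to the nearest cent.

COGS = $7,640.18

After Feb 1: 243 on hand, pool $2,187.00 (≈ $9.0000 each)
After Feb 5: 454 on hand, pool $4,297.00 (≈ $9.4648 each)
Feb 6, sell 381: 381/454 × $4,297.00 → $3,606.07
After Feb 7: 373 on hand, pool $3,990.93 (≈ $10.6995 each)
Feb 9, sell 123: 123/373 × $3,990.93 → $1,316.04
After Feb 10: 351 on hand, pool $3,785.89 (≈ $10.7860 each)
Feb 11, sell 252: 252/351 × $3,785.89 → $2,718.07
Total COGS = $3,606.07 + $1,316.04 + $2,718.07 = $7,640.18
Ending inventory (cost pool remaining) = $1,067.82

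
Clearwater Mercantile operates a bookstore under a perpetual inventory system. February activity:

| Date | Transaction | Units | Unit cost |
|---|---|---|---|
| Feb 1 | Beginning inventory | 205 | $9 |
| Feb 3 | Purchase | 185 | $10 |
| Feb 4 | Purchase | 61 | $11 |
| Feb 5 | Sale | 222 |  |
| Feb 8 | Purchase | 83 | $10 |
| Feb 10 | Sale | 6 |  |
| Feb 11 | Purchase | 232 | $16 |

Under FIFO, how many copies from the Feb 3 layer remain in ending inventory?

Feb 5, 222 sold [FIFO — oldest first]: 205 @ $9 + 17 @ $10 = $2,015
Feb 10, 6 sold [FIFO — oldest first]: 6 @ $10 = $60
Total COGS = $2,015 + $60 = $2,075
Ending inventory: 162 @ $10 + 61 @ $11 + 83 @ $10 + 232 @ $16 = $6,833

162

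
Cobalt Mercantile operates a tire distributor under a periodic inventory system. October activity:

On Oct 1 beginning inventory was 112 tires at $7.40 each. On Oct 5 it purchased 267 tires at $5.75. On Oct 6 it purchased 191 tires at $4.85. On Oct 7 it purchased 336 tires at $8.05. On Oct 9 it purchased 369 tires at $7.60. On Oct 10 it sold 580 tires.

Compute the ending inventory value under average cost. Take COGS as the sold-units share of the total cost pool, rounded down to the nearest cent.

Oct 10, sell 580: 580/1275 × $8,799.60 → $4,002.95
Ending inventory (cost pool remaining) = $4,796.65

Ending inventory = $4,796.65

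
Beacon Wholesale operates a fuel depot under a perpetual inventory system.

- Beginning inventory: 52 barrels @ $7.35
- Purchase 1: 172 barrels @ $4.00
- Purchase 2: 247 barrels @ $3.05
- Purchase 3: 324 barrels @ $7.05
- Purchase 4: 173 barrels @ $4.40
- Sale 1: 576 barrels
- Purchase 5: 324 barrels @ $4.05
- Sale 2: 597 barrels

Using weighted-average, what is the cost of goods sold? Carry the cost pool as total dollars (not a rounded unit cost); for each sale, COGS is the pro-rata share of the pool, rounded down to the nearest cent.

After Beginning: 52 on hand, pool $382.20 (≈ $7.3500 each)
After Purchase 1: 224 on hand, pool $1,070.20 (≈ $4.7777 each)
After Purchase 2: 471 on hand, pool $1,823.55 (≈ $3.8717 each)
After Purchase 3: 795 on hand, pool $4,107.75 (≈ $5.1670 each)
After Purchase 4: 968 on hand, pool $4,868.95 (≈ $5.0299 each)
Sale 1, sell 576: 576/968 × $4,868.95 → $2,897.22
After Purchase 5: 716 on hand, pool $3,283.93 (≈ $4.5865 each)
Sale 2, sell 597: 597/716 × $3,283.93 → $2,738.13
Total COGS = $2,897.22 + $2,738.13 = $5,635.35
Ending inventory (cost pool remaining) = $545.80

COGS = $5,635.35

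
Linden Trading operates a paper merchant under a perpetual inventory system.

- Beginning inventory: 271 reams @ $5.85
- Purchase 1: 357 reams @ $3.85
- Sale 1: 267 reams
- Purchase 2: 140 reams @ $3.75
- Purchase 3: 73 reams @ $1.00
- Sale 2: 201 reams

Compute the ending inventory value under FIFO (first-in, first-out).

Ending inventory = $1,214.00

Sale 1 (267) [FIFO — oldest first]: 267 @ $5.85 = $1,561.95
Sale 2 (201) [FIFO — oldest first]: 4 @ $5.85 + 197 @ $3.85 = $781.85
Total COGS = $1,561.95 + $781.85 = $2,343.80
Ending inventory: 160 @ $3.85 + 140 @ $3.75 + 73 @ $1.00 = $1,214.00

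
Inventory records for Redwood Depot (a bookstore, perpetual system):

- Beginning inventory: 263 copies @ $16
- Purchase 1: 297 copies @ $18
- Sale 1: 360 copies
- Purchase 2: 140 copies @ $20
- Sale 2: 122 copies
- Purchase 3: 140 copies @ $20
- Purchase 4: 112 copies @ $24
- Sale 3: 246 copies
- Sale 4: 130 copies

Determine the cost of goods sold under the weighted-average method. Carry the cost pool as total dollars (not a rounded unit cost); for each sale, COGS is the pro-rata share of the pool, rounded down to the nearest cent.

COGS = $15,947.77

After Beginning: 263 on hand, pool $4,208.00 (≈ $16.0000 each)
After Purchase 1: 560 on hand, pool $9,554.00 (≈ $17.0607 each)
Sale 1, sell 360: 360/560 × $9,554.00 → $6,141.85
After Purchase 2: 340 on hand, pool $6,212.15 (≈ $18.2710 each)
Sale 2, sell 122: 122/340 × $6,212.15 → $2,229.06
After Purchase 3: 358 on hand, pool $6,783.09 (≈ $18.9472 each)
After Purchase 4: 470 on hand, pool $9,471.09 (≈ $20.1513 each)
Sale 3, sell 246: 246/470 × $9,471.09 → $4,957.20
Sale 4, sell 130: 130/224 × $4,513.89 → $2,619.66
Total COGS = $6,141.85 + $2,229.06 + $4,957.20 + $2,619.66 = $15,947.77
Ending inventory (cost pool remaining) = $1,894.23
Check: goods available $17,842.00 = COGS $15,947.77 + ending $1,894.23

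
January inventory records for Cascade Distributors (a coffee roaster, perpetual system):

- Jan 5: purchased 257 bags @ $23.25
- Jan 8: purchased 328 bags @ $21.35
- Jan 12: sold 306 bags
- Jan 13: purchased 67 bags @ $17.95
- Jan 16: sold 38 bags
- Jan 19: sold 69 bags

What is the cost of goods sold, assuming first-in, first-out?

COGS = $9,305.85

Jan 12, 306 sold [FIFO — oldest first]: 257 @ $23.25 + 49 @ $21.35 = $7,021.40
Jan 16, 38 sold [FIFO — oldest first]: 38 @ $21.35 = $811.30
Jan 19, 69 sold [FIFO — oldest first]: 69 @ $21.35 = $1,473.15
Total COGS = $7,021.40 + $811.30 + $1,473.15 = $9,305.85
Ending inventory: 172 @ $21.35 + 67 @ $17.95 = $4,874.85
Check: goods available $14,180.70 = COGS $9,305.85 + ending $4,874.85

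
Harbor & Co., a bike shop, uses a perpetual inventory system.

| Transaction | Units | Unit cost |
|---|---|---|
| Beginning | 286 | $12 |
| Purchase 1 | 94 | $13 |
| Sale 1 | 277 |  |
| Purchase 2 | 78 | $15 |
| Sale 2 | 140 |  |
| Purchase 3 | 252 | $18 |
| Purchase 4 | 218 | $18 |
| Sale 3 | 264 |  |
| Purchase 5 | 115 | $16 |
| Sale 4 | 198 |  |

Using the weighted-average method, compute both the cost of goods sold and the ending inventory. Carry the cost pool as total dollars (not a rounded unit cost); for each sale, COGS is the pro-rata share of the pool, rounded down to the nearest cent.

After Beginning: 286 on hand, pool $3,432.00 (≈ $12.0000 each)
After Purchase 1: 380 on hand, pool $4,654.00 (≈ $12.2474 each)
Sale 1, sell 277: 277/380 × $4,654.00 → $3,392.52
After Purchase 2: 181 on hand, pool $2,431.48 (≈ $13.4336 each)
Sale 2, sell 140: 140/181 × $2,431.48 → $1,880.70
After Purchase 3: 293 on hand, pool $5,086.78 (≈ $17.3610 each)
After Purchase 4: 511 on hand, pool $9,010.78 (≈ $17.6336 each)
Sale 3, sell 264: 264/511 × $9,010.78 → $4,655.27
After Purchase 5: 362 on hand, pool $6,195.51 (≈ $17.1147 each)
Sale 4, sell 198: 198/362 × $6,195.51 → $3,388.70
Total COGS = $3,392.52 + $1,880.70 + $4,655.27 + $3,388.70 = $13,317.19
Ending inventory (cost pool remaining) = $2,806.81
Check: goods available $16,124.00 = COGS $13,317.19 + ending $2,806.81

COGS = $13,317.19; ending inventory = $2,806.81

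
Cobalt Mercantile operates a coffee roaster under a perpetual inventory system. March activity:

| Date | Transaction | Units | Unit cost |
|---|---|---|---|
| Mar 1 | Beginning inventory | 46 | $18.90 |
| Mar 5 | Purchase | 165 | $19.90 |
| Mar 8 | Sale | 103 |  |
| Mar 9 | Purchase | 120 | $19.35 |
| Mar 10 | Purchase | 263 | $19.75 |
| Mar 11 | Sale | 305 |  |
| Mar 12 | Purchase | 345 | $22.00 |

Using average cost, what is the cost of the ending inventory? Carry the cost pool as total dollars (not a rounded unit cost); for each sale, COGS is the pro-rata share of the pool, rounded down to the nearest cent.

Ending inventory = $11,242.54

After Mar 1: 46 on hand, pool $869.40 (≈ $18.9000 each)
After Mar 5: 211 on hand, pool $4,152.90 (≈ $19.6820 each)
Mar 8, sell 103: 103/211 × $4,152.90 → $2,027.24
After Mar 9: 228 on hand, pool $4,447.66 (≈ $19.5073 each)
After Mar 10: 491 on hand, pool $9,641.91 (≈ $19.6373 each)
Mar 11, sell 305: 305/491 × $9,641.91 → $5,989.37
After Mar 12: 531 on hand, pool $11,242.54 (≈ $21.1724 each)
Total COGS = $2,027.24 + $5,989.37 = $8,016.61
Ending inventory (cost pool remaining) = $11,242.54
Check: goods available $19,259.15 = COGS $8,016.61 + ending $11,242.54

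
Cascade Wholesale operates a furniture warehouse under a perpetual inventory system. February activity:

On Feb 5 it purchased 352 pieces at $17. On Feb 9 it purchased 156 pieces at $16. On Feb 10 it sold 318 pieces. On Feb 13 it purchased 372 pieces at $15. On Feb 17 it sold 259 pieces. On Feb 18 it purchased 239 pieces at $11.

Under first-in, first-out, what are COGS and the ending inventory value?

Feb 10, 318 sold [FIFO — oldest first]: 318 @ $17 = $5,406
Feb 17, 259 sold [FIFO — oldest first]: 34 @ $17 + 156 @ $16 + 69 @ $15 = $4,109
Total COGS = $5,406 + $4,109 = $9,515
Ending inventory: 303 @ $15 + 239 @ $11 = $7,174
Check: goods available $16,689 = COGS $9,515 + ending $7,174

COGS = $9,515; ending inventory = $7,174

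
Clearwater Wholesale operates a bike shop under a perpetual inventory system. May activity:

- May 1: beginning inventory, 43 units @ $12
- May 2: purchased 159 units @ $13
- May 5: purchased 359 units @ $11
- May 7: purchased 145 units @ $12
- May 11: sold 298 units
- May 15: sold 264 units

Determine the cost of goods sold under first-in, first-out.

COGS = $6,544

May 11, 298 sold [FIFO — oldest first]: 43 @ $12 + 159 @ $13 + 96 @ $11 = $3,639
May 15, 264 sold [FIFO — oldest first]: 263 @ $11 + 1 @ $12 = $2,905
Total COGS = $3,639 + $2,905 = $6,544
Ending inventory: 144 @ $12 = $1,728
Check: goods available $8,272 = COGS $6,544 + ending $1,728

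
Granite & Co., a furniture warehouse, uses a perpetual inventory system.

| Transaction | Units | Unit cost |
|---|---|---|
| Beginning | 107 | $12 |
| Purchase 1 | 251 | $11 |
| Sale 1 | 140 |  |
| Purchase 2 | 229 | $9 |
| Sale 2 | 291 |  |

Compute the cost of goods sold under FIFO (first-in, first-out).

COGS = $4,702

Sale 1 (140) [FIFO — oldest first]: 107 @ $12 + 33 @ $11 = $1,647
Sale 2 (291) [FIFO — oldest first]: 218 @ $11 + 73 @ $9 = $3,055
Total COGS = $1,647 + $3,055 = $4,702
Ending inventory: 156 @ $9 = $1,404
Check: goods available $6,106 = COGS $4,702 + ending $1,404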